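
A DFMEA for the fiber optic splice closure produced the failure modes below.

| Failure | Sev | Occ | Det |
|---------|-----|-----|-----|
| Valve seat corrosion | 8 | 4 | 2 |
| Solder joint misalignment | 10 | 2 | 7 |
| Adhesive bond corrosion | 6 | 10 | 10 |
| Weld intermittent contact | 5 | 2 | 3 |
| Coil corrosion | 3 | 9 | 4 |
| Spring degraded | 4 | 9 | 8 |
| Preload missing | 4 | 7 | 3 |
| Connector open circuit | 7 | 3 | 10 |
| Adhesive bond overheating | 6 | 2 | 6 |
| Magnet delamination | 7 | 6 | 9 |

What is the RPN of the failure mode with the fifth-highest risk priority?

RPN = Severity × Occurrence × Detection:
  Valve seat corrosion: 8 × 4 × 2 = 64
  Solder joint misalignment: 10 × 2 × 7 = 140
  Adhesive bond corrosion: 6 × 10 × 10 = 600
  Weld intermittent contact: 5 × 2 × 3 = 30
  Coil corrosion: 3 × 9 × 4 = 108
  Spring degraded: 4 × 9 × 8 = 288
  Preload missing: 4 × 7 × 3 = 84
  Connector open circuit: 7 × 3 × 10 = 210
  Adhesive bond overheating: 6 × 2 × 6 = 72
  Magnet delamination: 7 × 6 × 9 = 378
Sorted descending: 600, 378, 288, 210, 140, 108, 84, 72, 64, 30.
The fifth-highest RPN is 140 (Solder joint misalignment).

140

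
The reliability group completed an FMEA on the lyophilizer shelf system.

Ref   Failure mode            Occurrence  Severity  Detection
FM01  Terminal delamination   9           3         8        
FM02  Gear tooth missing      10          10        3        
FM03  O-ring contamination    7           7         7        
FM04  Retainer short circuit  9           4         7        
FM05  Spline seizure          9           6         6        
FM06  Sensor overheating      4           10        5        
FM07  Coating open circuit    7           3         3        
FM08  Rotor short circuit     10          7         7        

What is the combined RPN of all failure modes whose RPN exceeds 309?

1157

RPN = Severity × Occurrence × Detection:
  FM01: 3 × 9 × 8 = 216
  FM02: 10 × 10 × 3 = 300
  FM03: 7 × 7 × 7 = 343
  FM04: 4 × 9 × 7 = 252
  FM05: 6 × 9 × 6 = 324
  FM06: 10 × 4 × 5 = 200
  FM07: 3 × 7 × 3 = 63
  FM08: 7 × 10 × 7 = 490
RPN > 309: FM03 (343), FM05 (324), FM08 (490).
Sum: 343 + 324 + 490 = 1157.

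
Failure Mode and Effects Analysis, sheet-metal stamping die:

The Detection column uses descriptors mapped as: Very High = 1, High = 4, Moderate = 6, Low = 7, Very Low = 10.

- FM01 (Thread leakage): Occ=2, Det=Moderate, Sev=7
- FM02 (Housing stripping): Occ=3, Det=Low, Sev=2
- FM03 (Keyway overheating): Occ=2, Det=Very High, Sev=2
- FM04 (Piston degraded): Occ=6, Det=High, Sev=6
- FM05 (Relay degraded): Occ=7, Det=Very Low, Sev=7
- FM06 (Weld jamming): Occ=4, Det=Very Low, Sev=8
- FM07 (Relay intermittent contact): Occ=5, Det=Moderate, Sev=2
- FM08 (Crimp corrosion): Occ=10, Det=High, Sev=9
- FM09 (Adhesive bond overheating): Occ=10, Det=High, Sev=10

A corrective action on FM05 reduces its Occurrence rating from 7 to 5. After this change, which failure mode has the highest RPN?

FM09

RPN = Severity × Occurrence × Detection:
  FM01: 7 × 2 × 6 = 84
  FM02: 2 × 3 × 7 = 42
  FM03: 2 × 2 × 1 = 4
  FM04: 6 × 6 × 4 = 144
  FM05: 7 × 7 × 10 = 490
  FM06: 8 × 4 × 10 = 320
  FM07: 2 × 5 × 6 = 60
  FM08: 9 × 10 × 4 = 360
  FM09: 10 × 10 × 4 = 400
After action: FM05 → 7 × 5 × 10 = 350.
Revised RPNs: FM09=400, FM08=360, FM05=350, FM06=320, FM04=144, FM01=84, FM07=60, FM02=42, FM03=4.
Highest is now FM09 (400).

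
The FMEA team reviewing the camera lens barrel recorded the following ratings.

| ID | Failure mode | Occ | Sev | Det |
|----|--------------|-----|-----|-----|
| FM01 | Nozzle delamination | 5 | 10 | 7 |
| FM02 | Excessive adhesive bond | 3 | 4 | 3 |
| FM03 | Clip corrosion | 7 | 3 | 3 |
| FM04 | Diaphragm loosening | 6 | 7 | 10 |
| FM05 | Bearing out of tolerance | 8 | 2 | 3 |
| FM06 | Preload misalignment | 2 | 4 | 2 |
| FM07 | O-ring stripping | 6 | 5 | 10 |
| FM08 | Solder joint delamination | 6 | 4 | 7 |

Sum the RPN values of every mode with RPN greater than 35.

RPN = Severity × Occurrence × Detection:
  FM01: 10 × 5 × 7 = 350
  FM02: 4 × 3 × 3 = 36
  FM03: 3 × 7 × 3 = 63
  FM04: 7 × 6 × 10 = 420
  FM05: 2 × 8 × 3 = 48
  FM06: 4 × 2 × 2 = 16
  FM07: 5 × 6 × 10 = 300
  FM08: 4 × 6 × 7 = 168
RPN > 35: FM01 (350), FM02 (36), FM03 (63), FM04 (420), FM05 (48), FM07 (300), FM08 (168).
Sum: 350 + 36 + 63 + 420 + 48 + 300 + 168 = 1385.

1385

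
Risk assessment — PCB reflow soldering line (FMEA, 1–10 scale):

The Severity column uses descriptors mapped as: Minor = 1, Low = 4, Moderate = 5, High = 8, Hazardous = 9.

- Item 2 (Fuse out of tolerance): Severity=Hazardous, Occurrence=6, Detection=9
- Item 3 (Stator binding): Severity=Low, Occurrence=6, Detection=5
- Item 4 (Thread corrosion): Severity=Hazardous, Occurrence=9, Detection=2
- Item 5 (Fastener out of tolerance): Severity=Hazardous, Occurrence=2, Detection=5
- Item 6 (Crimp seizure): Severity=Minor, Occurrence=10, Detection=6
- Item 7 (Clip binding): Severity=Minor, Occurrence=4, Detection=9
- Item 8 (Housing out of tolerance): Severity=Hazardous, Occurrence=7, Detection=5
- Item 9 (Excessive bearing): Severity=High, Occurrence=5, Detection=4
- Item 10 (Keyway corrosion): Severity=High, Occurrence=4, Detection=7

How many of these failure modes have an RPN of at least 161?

RPN = Severity × Occurrence × Detection:
  Item 2: 9 × 6 × 9 = 486
  Item 3: 4 × 6 × 5 = 120
  Item 4: 9 × 9 × 2 = 162
  Item 5: 9 × 2 × 5 = 90
  Item 6: 1 × 10 × 6 = 60
  Item 7: 1 × 4 × 9 = 36
  Item 8: 9 × 7 × 5 = 315
  Item 9: 8 × 5 × 4 = 160
  Item 10: 8 × 4 × 7 = 224
Modes with RPN ≥ 161: Item 2 (486), Item 4 (162), Item 8 (315), Item 10 (224) → 4.

4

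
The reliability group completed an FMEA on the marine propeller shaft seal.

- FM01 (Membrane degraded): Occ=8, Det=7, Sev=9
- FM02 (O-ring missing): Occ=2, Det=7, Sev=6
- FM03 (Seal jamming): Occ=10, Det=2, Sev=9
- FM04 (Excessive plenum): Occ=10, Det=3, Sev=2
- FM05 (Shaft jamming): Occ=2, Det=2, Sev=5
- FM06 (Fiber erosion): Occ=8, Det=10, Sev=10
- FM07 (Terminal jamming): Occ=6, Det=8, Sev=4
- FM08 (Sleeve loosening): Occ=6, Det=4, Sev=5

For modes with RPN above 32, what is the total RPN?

1940

RPN = Severity × Occurrence × Detection:
  FM01: 9 × 8 × 7 = 504
  FM02: 6 × 2 × 7 = 84
  FM03: 9 × 10 × 2 = 180
  FM04: 2 × 10 × 3 = 60
  FM05: 5 × 2 × 2 = 20
  FM06: 10 × 8 × 10 = 800
  FM07: 4 × 6 × 8 = 192
  FM08: 5 × 6 × 4 = 120
RPN > 32: FM01 (504), FM02 (84), FM03 (180), FM04 (60), FM06 (800), FM07 (192), FM08 (120).
Sum: 504 + 84 + 180 + 60 + 800 + 192 + 120 = 1940.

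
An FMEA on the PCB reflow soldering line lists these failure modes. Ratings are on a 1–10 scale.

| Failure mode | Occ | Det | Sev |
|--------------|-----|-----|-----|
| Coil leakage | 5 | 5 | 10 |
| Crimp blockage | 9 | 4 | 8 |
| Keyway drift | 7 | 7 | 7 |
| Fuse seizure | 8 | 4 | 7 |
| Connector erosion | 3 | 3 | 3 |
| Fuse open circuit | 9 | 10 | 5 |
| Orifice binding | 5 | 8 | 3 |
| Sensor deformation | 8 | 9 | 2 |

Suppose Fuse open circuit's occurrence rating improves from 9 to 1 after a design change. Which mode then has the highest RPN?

RPN = Severity × Occurrence × Detection:
  Coil leakage: 10 × 5 × 5 = 250
  Crimp blockage: 8 × 9 × 4 = 288
  Keyway drift: 7 × 7 × 7 = 343
  Fuse seizure: 7 × 8 × 4 = 224
  Connector erosion: 3 × 3 × 3 = 27
  Fuse open circuit: 5 × 9 × 10 = 450
  Orifice binding: 3 × 5 × 8 = 120
  Sensor deformation: 2 × 8 × 9 = 144
After action: Fuse open circuit → 5 × 1 × 10 = 50.
Revised RPNs: Keyway drift=343, Crimp blockage=288, Coil leakage=250, Fuse seizure=224, Sensor deformation=144, Orifice binding=120, Fuse open circuit=50, Connector erosion=27.
Highest is now Keyway drift (343).

Keyway drift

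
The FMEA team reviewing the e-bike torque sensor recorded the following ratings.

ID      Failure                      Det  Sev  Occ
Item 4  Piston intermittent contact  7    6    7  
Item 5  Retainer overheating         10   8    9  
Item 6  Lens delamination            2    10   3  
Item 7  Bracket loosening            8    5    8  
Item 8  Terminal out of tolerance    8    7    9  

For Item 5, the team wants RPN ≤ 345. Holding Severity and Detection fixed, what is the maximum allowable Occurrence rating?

4

Item 5: S=8, O=9, D=10 → current RPN = 720.
Fixed product = 80. Need 80 × O ≤ 345, so O ≤ 345/80 = 4.31.
Maximum integer Occurrence rating = 4 (gives RPN 320; O=5 would give 400 > 345).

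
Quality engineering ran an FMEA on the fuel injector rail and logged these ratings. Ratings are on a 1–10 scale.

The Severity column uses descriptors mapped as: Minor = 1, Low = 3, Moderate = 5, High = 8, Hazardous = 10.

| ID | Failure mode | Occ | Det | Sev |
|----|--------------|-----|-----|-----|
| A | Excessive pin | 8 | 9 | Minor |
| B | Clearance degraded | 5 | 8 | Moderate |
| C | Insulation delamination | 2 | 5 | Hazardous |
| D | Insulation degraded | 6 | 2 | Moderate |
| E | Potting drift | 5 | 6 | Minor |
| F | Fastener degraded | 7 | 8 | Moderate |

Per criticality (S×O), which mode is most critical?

Criticality = Severity × Occurrence:
  A: 1 × 8 = 8
  B: 5 × 5 = 25
  C: 10 × 2 = 20
  D: 5 × 6 = 30
  E: 1 × 5 = 5
  F: 5 × 7 = 35
Highest criticality is 35 → F.

F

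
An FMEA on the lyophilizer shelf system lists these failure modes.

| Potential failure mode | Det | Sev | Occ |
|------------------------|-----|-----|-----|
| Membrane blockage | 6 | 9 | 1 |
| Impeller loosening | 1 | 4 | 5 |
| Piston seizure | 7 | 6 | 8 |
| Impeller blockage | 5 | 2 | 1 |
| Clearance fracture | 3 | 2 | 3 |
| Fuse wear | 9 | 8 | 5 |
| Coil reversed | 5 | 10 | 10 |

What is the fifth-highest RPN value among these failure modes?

20

RPN = Severity × Occurrence × Detection:
  Membrane blockage: 9 × 1 × 6 = 54
  Impeller loosening: 4 × 5 × 1 = 20
  Piston seizure: 6 × 8 × 7 = 336
  Impeller blockage: 2 × 1 × 5 = 10
  Clearance fracture: 2 × 3 × 3 = 18
  Fuse wear: 8 × 5 × 9 = 360
  Coil reversed: 10 × 10 × 5 = 500
Sorted descending: 500, 360, 336, 54, 20, 18, 10.
The fifth-highest RPN is 20 (Impeller loosening).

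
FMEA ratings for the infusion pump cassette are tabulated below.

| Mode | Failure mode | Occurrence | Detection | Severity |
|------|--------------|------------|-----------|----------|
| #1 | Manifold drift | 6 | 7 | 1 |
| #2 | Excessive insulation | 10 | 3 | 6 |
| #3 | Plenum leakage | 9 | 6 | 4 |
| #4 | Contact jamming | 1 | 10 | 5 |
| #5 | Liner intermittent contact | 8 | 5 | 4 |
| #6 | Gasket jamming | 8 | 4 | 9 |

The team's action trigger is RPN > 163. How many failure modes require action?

RPN = Severity × Occurrence × Detection:
  #1: 1 × 6 × 7 = 42
  #2: 6 × 10 × 3 = 180
  #3: 4 × 9 × 6 = 216
  #4: 5 × 1 × 10 = 50
  #5: 4 × 8 × 5 = 160
  #6: 9 × 8 × 4 = 288
Modes with RPN > 163: #2 (180), #3 (216), #6 (288) → 3.

3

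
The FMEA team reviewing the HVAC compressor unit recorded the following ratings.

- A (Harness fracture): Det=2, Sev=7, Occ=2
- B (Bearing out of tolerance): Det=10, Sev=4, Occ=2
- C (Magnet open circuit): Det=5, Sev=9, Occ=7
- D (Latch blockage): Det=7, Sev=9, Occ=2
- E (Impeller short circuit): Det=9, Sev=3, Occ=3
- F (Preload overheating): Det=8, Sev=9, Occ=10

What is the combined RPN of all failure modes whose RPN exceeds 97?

1161

RPN = Severity × Occurrence × Detection:
  A: 7 × 2 × 2 = 28
  B: 4 × 2 × 10 = 80
  C: 9 × 7 × 5 = 315
  D: 9 × 2 × 7 = 126
  E: 3 × 3 × 9 = 81
  F: 9 × 10 × 8 = 720
RPN > 97: C (315), D (126), F (720).
Sum: 315 + 126 + 720 = 1161.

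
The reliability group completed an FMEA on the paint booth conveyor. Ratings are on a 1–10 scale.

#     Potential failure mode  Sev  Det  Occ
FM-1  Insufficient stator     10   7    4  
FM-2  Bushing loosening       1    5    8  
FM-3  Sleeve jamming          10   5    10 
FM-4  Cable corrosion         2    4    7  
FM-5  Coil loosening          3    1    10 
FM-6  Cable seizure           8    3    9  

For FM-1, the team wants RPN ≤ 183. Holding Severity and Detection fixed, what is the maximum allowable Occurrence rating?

FM-1: S=10, O=4, D=7 → current RPN = 280.
Fixed product = 70. Need 70 × O ≤ 183, so O ≤ 183/70 = 2.61.
Maximum integer Occurrence rating = 2 (gives RPN 140; O=3 would give 210 > 183).

2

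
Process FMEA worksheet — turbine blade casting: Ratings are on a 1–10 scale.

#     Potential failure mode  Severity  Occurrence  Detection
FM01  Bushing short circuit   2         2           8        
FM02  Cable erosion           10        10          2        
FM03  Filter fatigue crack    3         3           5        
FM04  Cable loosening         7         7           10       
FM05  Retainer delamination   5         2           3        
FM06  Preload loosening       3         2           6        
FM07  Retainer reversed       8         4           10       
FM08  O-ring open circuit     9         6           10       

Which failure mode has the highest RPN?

FM08

RPN = Severity × Occurrence × Detection:
  FM01: 2 × 2 × 8 = 32
  FM02: 10 × 10 × 2 = 200
  FM03: 3 × 3 × 5 = 45
  FM04: 7 × 7 × 10 = 490
  FM05: 5 × 2 × 3 = 30
  FM06: 3 × 2 × 6 = 36
  FM07: 8 × 4 × 10 = 320
  FM08: 9 × 6 × 10 = 540
Highest RPN is 540 → FM08.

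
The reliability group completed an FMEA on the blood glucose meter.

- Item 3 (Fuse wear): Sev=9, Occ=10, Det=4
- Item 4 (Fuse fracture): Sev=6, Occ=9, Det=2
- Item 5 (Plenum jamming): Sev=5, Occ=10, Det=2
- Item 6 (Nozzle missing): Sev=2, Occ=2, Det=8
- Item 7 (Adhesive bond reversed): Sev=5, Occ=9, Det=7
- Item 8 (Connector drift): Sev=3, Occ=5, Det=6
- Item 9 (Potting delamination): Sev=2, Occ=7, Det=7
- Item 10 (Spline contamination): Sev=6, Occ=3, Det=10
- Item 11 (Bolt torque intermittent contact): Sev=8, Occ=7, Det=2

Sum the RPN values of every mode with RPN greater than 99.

RPN = Severity × Occurrence × Detection:
  Item 3: 9 × 10 × 4 = 360
  Item 4: 6 × 9 × 2 = 108
  Item 5: 5 × 10 × 2 = 100
  Item 6: 2 × 2 × 8 = 32
  Item 7: 5 × 9 × 7 = 315
  Item 8: 3 × 5 × 6 = 90
  Item 9: 2 × 7 × 7 = 98
  Item 10: 6 × 3 × 10 = 180
  Item 11: 8 × 7 × 2 = 112
RPN > 99: Item 3 (360), Item 4 (108), Item 5 (100), Item 7 (315), Item 10 (180), Item 11 (112).
Sum: 360 + 108 + 100 + 315 + 180 + 112 = 1175.

1175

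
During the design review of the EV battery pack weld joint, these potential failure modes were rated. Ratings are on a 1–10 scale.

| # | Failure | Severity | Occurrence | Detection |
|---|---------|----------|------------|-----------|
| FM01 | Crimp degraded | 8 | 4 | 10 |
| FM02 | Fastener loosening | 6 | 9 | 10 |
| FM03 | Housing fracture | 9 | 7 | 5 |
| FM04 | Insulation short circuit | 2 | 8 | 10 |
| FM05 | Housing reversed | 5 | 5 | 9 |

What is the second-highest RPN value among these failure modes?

320

RPN = Severity × Occurrence × Detection:
  FM01: 8 × 4 × 10 = 320
  FM02: 6 × 9 × 10 = 540
  FM03: 9 × 7 × 5 = 315
  FM04: 2 × 8 × 10 = 160
  FM05: 5 × 5 × 9 = 225
Sorted descending: 540, 320, 315, 225, 160.
The second-highest RPN is 320 (FM01).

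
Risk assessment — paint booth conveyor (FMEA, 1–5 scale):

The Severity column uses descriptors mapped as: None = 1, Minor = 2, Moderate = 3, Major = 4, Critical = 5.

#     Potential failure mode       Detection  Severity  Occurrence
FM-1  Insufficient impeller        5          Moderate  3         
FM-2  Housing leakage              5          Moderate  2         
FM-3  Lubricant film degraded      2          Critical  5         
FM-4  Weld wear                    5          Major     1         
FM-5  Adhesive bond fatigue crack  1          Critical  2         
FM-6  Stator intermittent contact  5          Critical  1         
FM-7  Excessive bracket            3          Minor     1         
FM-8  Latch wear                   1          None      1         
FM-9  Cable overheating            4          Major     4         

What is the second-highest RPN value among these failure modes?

RPN = Severity × Occurrence × Detection:
  FM-1: 3 × 3 × 5 = 45
  FM-2: 3 × 2 × 5 = 30
  FM-3: 5 × 5 × 2 = 50
  FM-4: 4 × 1 × 5 = 20
  FM-5: 5 × 2 × 1 = 10
  FM-6: 5 × 1 × 5 = 25
  FM-7: 2 × 1 × 3 = 6
  FM-8: 1 × 1 × 1 = 1
  FM-9: 4 × 4 × 4 = 64
Sorted descending: 64, 50, 45, 30, 25, 20, 10, 6, 1.
The second-highest RPN is 50 (FM-3).

50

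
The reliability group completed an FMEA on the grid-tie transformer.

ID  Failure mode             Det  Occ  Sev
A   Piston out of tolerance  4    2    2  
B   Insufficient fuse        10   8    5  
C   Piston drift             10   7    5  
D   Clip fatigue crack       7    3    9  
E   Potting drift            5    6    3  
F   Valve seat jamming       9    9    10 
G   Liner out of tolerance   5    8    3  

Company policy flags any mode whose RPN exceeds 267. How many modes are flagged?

RPN = Severity × Occurrence × Detection:
  A: 2 × 2 × 4 = 16
  B: 5 × 8 × 10 = 400
  C: 5 × 7 × 10 = 350
  D: 9 × 3 × 7 = 189
  E: 3 × 6 × 5 = 90
  F: 10 × 9 × 9 = 810
  G: 3 × 8 × 5 = 120
Modes with RPN > 267: B (400), C (350), F (810) → 3.

3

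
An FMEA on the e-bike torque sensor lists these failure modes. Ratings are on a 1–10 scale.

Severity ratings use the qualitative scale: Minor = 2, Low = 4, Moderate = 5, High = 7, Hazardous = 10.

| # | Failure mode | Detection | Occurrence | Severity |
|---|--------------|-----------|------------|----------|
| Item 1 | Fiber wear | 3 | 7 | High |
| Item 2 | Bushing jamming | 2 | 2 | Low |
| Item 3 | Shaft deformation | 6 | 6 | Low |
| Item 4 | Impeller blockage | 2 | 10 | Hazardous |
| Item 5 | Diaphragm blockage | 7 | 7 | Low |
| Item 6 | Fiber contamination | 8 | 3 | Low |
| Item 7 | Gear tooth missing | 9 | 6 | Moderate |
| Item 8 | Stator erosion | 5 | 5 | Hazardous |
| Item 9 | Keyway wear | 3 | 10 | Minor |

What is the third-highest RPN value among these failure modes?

RPN = Severity × Occurrence × Detection:
  Item 1: 7 × 7 × 3 = 147
  Item 2: 4 × 2 × 2 = 16
  Item 3: 4 × 6 × 6 = 144
  Item 4: 10 × 10 × 2 = 200
  Item 5: 4 × 7 × 7 = 196
  Item 6: 4 × 3 × 8 = 96
  Item 7: 5 × 6 × 9 = 270
  Item 8: 10 × 5 × 5 = 250
  Item 9: 2 × 10 × 3 = 60
Sorted descending: 270, 250, 200, 196, 147, 144, 96, 60, 16.
The third-highest RPN is 200 (Item 4).

200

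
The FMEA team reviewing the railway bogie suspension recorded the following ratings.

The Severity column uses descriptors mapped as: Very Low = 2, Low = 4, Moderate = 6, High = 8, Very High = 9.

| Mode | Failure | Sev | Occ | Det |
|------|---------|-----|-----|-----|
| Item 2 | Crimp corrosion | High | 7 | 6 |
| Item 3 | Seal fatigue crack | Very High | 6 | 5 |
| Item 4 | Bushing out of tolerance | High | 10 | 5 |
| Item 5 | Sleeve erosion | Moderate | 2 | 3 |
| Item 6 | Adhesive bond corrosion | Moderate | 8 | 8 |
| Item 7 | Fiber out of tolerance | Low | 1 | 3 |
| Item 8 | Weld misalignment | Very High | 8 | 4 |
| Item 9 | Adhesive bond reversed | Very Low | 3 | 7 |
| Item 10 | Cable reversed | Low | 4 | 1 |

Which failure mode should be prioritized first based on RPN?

Item 4

RPN = Severity × Occurrence × Detection:
  Item 2: 8 × 7 × 6 = 336
  Item 3: 9 × 6 × 5 = 270
  Item 4: 8 × 10 × 5 = 400
  Item 5: 6 × 2 × 3 = 36
  Item 6: 6 × 8 × 8 = 384
  Item 7: 4 × 1 × 3 = 12
  Item 8: 9 × 8 × 4 = 288
  Item 9: 2 × 3 × 7 = 42
  Item 10: 4 × 4 × 1 = 16
Highest RPN is 400 → Item 4.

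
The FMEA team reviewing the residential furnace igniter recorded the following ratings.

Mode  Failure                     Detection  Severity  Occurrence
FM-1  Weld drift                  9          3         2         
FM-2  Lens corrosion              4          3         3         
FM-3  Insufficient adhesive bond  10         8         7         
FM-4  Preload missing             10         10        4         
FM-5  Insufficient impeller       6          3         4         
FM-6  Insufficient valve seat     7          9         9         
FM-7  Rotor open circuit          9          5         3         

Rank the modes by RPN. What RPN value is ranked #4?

135

RPN = Severity × Occurrence × Detection:
  FM-1: 3 × 2 × 9 = 54
  FM-2: 3 × 3 × 4 = 36
  FM-3: 8 × 7 × 10 = 560
  FM-4: 10 × 4 × 10 = 400
  FM-5: 3 × 4 × 6 = 72
  FM-6: 9 × 9 × 7 = 567
  FM-7: 5 × 3 × 9 = 135
Sorted descending: 567, 560, 400, 135, 72, 54, 36.
The fourth-highest RPN is 135 (FM-7).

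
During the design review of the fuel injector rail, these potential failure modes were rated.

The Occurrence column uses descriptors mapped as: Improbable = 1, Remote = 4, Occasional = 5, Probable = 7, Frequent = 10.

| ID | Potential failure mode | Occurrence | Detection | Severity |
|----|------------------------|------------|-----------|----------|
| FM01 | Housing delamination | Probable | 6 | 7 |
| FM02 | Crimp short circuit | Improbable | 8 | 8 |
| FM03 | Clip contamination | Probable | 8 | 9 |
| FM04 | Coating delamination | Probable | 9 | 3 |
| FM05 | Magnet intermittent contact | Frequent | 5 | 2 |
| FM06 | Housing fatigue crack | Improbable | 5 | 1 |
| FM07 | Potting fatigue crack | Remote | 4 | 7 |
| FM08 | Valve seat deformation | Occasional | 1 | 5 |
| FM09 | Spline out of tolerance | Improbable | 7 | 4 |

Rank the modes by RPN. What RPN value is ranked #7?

RPN = Severity × Occurrence × Detection:
  FM01: 7 × 7 × 6 = 294
  FM02: 8 × 1 × 8 = 64
  FM03: 9 × 7 × 8 = 504
  FM04: 3 × 7 × 9 = 189
  FM05: 2 × 10 × 5 = 100
  FM06: 1 × 1 × 5 = 5
  FM07: 7 × 4 × 4 = 112
  FM08: 5 × 5 × 1 = 25
  FM09: 4 × 1 × 7 = 28
Sorted descending: 504, 294, 189, 112, 100, 64, 28, 25, 5.
The seventh-highest RPN is 28 (FM09).

28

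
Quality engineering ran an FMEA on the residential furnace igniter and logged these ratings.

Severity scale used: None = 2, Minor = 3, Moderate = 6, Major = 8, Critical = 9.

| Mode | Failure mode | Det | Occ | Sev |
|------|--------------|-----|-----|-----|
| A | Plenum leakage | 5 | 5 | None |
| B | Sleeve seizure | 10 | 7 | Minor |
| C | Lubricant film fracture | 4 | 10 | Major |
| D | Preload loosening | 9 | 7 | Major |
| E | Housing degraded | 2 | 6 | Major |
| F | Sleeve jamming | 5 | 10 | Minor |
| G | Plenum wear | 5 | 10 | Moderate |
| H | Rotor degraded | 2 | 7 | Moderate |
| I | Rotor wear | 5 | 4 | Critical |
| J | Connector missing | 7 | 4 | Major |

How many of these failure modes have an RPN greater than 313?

RPN = Severity × Occurrence × Detection:
  A: 2 × 5 × 5 = 50
  B: 3 × 7 × 10 = 210
  C: 8 × 10 × 4 = 320
  D: 8 × 7 × 9 = 504
  E: 8 × 6 × 2 = 96
  F: 3 × 10 × 5 = 150
  G: 6 × 10 × 5 = 300
  H: 6 × 7 × 2 = 84
  I: 9 × 4 × 5 = 180
  J: 8 × 4 × 7 = 224
Modes with RPN > 313: C (320), D (504) → 2.

2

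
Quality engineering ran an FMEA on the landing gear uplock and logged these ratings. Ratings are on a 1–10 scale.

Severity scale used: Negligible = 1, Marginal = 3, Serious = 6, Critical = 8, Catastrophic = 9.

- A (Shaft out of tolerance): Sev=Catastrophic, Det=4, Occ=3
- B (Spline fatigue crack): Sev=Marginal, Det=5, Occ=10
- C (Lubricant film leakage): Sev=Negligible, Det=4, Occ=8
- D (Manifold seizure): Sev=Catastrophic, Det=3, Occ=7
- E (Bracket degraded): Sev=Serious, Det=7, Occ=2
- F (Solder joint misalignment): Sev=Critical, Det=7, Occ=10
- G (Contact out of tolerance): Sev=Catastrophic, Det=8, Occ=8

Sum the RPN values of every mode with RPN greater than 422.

RPN = Severity × Occurrence × Detection:
  A: 9 × 3 × 4 = 108
  B: 3 × 10 × 5 = 150
  C: 1 × 8 × 4 = 32
  D: 9 × 7 × 3 = 189
  E: 6 × 2 × 7 = 84
  F: 8 × 10 × 7 = 560
  G: 9 × 8 × 8 = 576
RPN > 422: F (560), G (576).
Sum: 560 + 576 = 1136.

1136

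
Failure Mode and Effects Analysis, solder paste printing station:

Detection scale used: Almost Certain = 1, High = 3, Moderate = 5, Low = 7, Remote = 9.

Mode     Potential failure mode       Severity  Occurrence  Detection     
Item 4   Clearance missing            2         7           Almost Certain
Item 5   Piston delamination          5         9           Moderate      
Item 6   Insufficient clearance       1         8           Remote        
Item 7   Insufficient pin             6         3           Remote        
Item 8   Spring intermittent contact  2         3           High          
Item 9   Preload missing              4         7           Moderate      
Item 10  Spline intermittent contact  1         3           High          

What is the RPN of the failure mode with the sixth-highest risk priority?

14

RPN = Severity × Occurrence × Detection:
  Item 4: 2 × 7 × 1 = 14
  Item 5: 5 × 9 × 5 = 225
  Item 6: 1 × 8 × 9 = 72
  Item 7: 6 × 3 × 9 = 162
  Item 8: 2 × 3 × 3 = 18
  Item 9: 4 × 7 × 5 = 140
  Item 10: 1 × 3 × 3 = 9
Sorted descending: 225, 162, 140, 72, 18, 14, 9.
The sixth-highest RPN is 14 (Item 4).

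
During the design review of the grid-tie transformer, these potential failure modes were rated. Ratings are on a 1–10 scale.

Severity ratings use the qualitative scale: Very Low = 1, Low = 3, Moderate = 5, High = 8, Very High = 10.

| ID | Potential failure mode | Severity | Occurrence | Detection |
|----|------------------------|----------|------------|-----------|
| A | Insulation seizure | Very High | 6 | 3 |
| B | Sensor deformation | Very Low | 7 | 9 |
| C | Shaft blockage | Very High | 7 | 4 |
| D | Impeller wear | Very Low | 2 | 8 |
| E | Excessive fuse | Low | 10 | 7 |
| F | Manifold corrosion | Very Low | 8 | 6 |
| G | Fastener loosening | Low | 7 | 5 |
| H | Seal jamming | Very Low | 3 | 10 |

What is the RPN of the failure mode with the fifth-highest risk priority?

63

RPN = Severity × Occurrence × Detection:
  A: 10 × 6 × 3 = 180
  B: 1 × 7 × 9 = 63
  C: 10 × 7 × 4 = 280
  D: 1 × 2 × 8 = 16
  E: 3 × 10 × 7 = 210
  F: 1 × 8 × 6 = 48
  G: 3 × 7 × 5 = 105
  H: 1 × 3 × 10 = 30
Sorted descending: 280, 210, 180, 105, 63, 48, 30, 16.
The fifth-highest RPN is 63 (B).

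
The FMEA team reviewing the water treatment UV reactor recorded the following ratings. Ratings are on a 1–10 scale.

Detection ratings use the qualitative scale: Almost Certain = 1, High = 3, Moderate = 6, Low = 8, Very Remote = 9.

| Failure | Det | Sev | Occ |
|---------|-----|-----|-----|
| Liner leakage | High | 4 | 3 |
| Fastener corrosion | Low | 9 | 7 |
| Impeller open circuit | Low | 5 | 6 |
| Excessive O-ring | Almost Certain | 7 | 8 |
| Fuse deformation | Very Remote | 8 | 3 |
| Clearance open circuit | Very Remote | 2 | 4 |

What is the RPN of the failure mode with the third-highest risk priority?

216

RPN = Severity × Occurrence × Detection:
  Liner leakage: 4 × 3 × 3 = 36
  Fastener corrosion: 9 × 7 × 8 = 504
  Impeller open circuit: 5 × 6 × 8 = 240
  Excessive O-ring: 7 × 8 × 1 = 56
  Fuse deformation: 8 × 3 × 9 = 216
  Clearance open circuit: 2 × 4 × 9 = 72
Sorted descending: 504, 240, 216, 72, 56, 36.
The third-highest RPN is 216 (Fuse deformation).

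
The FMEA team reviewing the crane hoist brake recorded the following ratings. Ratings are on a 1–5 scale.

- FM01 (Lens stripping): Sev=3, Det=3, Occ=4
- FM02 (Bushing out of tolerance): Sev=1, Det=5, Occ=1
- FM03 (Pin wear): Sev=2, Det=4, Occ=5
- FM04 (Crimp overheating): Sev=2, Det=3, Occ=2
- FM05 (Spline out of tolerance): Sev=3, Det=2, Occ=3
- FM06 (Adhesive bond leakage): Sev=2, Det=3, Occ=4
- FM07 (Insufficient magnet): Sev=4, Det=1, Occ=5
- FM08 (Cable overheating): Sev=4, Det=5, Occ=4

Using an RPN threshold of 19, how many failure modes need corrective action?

5

RPN = Severity × Occurrence × Detection:
  FM01: 3 × 4 × 3 = 36
  FM02: 1 × 1 × 5 = 5
  FM03: 2 × 5 × 4 = 40
  FM04: 2 × 2 × 3 = 12
  FM05: 3 × 3 × 2 = 18
  FM06: 2 × 4 × 3 = 24
  FM07: 4 × 5 × 1 = 20
  FM08: 4 × 4 × 5 = 80
Modes with RPN ≥ 19: FM01 (36), FM03 (40), FM06 (24), FM07 (20), FM08 (80) → 5.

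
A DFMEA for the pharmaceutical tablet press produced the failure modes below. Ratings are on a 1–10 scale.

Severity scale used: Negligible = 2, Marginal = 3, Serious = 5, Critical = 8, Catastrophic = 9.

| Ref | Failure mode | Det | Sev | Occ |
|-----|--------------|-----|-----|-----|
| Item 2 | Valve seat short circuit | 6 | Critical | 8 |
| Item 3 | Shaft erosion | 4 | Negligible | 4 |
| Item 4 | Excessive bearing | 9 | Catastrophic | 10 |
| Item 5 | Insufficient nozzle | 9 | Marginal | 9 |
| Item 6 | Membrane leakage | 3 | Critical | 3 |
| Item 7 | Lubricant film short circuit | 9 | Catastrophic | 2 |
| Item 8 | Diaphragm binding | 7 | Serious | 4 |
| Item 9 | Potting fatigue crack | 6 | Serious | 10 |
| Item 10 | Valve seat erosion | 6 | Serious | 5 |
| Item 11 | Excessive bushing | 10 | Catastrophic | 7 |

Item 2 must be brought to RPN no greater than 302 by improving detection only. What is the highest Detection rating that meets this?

4

Item 2: S=8, O=8, D=6 → current RPN = 384.
Fixed product = 64. Need 64 × D ≤ 302, so D ≤ 302/64 = 4.72.
Maximum integer Detection rating = 4 (gives RPN 256; D=5 would give 320 > 302).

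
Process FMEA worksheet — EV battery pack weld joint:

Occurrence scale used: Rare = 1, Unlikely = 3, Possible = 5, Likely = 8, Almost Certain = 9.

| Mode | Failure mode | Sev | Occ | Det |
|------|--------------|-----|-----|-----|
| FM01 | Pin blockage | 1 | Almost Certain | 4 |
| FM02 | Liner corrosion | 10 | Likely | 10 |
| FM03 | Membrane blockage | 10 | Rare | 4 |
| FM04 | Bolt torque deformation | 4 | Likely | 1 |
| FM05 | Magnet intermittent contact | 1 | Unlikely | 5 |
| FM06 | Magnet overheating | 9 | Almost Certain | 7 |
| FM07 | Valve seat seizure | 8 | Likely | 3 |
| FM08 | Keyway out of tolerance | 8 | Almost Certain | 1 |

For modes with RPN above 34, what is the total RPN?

RPN = Severity × Occurrence × Detection:
  FM01: 1 × 9 × 4 = 36
  FM02: 10 × 8 × 10 = 800
  FM03: 10 × 1 × 4 = 40
  FM04: 4 × 8 × 1 = 32
  FM05: 1 × 3 × 5 = 15
  FM06: 9 × 9 × 7 = 567
  FM07: 8 × 8 × 3 = 192
  FM08: 8 × 9 × 1 = 72
RPN > 34: FM01 (36), FM02 (800), FM03 (40), FM06 (567), FM07 (192), FM08 (72).
Sum: 36 + 800 + 40 + 567 + 192 + 72 = 1707.

1707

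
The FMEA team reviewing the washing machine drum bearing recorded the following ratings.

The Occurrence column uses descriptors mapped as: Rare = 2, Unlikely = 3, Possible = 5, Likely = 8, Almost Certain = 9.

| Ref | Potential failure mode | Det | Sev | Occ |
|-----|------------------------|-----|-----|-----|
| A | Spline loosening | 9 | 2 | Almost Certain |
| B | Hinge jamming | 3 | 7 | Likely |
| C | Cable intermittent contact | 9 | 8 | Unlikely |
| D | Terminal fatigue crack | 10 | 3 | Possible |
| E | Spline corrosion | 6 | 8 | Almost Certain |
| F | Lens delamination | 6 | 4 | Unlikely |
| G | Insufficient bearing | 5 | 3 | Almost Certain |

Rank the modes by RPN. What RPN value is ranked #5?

150

RPN = Severity × Occurrence × Detection:
  A: 2 × 9 × 9 = 162
  B: 7 × 8 × 3 = 168
  C: 8 × 3 × 9 = 216
  D: 3 × 5 × 10 = 150
  E: 8 × 9 × 6 = 432
  F: 4 × 3 × 6 = 72
  G: 3 × 9 × 5 = 135
Sorted descending: 432, 216, 168, 162, 150, 135, 72.
The fifth-highest RPN is 150 (D).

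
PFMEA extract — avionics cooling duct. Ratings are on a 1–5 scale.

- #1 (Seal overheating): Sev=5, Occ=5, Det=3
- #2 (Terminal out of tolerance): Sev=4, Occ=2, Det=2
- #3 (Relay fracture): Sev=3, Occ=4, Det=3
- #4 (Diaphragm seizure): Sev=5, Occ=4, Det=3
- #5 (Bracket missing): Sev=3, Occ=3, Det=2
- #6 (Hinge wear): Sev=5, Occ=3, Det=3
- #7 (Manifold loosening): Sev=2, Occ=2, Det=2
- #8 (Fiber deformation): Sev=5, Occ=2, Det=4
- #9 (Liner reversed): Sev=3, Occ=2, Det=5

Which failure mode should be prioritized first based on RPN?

#1

RPN = Severity × Occurrence × Detection:
  #1: 5 × 5 × 3 = 75
  #2: 4 × 2 × 2 = 16
  #3: 3 × 4 × 3 = 36
  #4: 5 × 4 × 3 = 60
  #5: 3 × 3 × 2 = 18
  #6: 5 × 3 × 3 = 45
  #7: 2 × 2 × 2 = 8
  #8: 5 × 2 × 4 = 40
  #9: 3 × 2 × 5 = 30
Highest RPN is 75 → #1.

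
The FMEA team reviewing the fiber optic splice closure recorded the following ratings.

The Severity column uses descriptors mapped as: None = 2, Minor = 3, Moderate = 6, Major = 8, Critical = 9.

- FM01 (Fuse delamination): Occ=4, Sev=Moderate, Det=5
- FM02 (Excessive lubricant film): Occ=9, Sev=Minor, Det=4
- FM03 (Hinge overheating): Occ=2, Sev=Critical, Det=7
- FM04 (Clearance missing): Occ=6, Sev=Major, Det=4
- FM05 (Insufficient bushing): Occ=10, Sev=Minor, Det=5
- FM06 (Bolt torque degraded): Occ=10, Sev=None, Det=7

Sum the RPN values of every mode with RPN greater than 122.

RPN = Severity × Occurrence × Detection:
  FM01: 6 × 4 × 5 = 120
  FM02: 3 × 9 × 4 = 108
  FM03: 9 × 2 × 7 = 126
  FM04: 8 × 6 × 4 = 192
  FM05: 3 × 10 × 5 = 150
  FM06: 2 × 10 × 7 = 140
RPN > 122: FM03 (126), FM04 (192), FM05 (150), FM06 (140).
Sum: 126 + 192 + 150 + 140 = 608.

608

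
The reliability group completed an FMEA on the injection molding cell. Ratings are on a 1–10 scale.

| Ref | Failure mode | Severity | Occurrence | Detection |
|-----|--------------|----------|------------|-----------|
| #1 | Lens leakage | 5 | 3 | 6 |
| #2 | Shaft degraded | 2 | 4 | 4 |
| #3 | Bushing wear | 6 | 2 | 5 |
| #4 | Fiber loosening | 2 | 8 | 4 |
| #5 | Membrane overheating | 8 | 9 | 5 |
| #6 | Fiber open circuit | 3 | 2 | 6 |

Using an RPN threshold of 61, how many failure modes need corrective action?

3

RPN = Severity × Occurrence × Detection:
  #1: 5 × 3 × 6 = 90
  #2: 2 × 4 × 4 = 32
  #3: 6 × 2 × 5 = 60
  #4: 2 × 8 × 4 = 64
  #5: 8 × 9 × 5 = 360
  #6: 3 × 2 × 6 = 36
Modes with RPN ≥ 61: #1 (90), #4 (64), #5 (360) → 3.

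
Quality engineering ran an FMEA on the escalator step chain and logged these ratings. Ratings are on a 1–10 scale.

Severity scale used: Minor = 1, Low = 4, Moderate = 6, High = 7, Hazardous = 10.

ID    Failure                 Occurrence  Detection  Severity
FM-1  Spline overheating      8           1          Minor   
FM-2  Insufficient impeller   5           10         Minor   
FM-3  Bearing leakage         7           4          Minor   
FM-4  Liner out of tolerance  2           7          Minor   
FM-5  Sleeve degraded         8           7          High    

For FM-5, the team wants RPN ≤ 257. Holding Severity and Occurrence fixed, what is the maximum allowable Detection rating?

4

FM-5: S=7, O=8, D=7 → current RPN = 392.
Fixed product = 56. Need 56 × D ≤ 257, so D ≤ 257/56 = 4.59.
Maximum integer Detection rating = 4 (gives RPN 224; D=5 would give 280 > 257).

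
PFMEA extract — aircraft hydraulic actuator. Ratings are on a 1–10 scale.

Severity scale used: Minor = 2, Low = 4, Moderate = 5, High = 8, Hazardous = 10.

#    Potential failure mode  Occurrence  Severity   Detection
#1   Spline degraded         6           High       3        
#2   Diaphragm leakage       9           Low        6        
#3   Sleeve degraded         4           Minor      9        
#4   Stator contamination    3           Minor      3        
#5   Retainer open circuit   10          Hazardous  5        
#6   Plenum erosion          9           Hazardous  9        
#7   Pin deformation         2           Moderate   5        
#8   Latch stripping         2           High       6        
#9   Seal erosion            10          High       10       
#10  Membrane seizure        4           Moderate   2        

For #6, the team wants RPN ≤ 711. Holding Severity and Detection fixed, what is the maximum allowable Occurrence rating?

#6: S=10, O=9, D=9 → current RPN = 810.
Fixed product = 90. Need 90 × O ≤ 711, so O ≤ 711/90 = 7.90.
Maximum integer Occurrence rating = 7 (gives RPN 630; O=8 would give 720 > 711).

7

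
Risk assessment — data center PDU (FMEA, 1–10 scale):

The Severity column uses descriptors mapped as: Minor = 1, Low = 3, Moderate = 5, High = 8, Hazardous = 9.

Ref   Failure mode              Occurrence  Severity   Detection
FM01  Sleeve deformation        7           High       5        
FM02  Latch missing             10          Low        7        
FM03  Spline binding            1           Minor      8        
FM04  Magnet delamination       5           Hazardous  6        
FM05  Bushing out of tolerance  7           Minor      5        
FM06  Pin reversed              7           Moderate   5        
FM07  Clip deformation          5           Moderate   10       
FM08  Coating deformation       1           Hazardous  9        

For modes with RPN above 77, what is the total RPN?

RPN = Severity × Occurrence × Detection:
  FM01: 8 × 7 × 5 = 280
  FM02: 3 × 10 × 7 = 210
  FM03: 1 × 1 × 8 = 8
  FM04: 9 × 5 × 6 = 270
  FM05: 1 × 7 × 5 = 35
  FM06: 5 × 7 × 5 = 175
  FM07: 5 × 5 × 10 = 250
  FM08: 9 × 1 × 9 = 81
RPN > 77: FM01 (280), FM02 (210), FM04 (270), FM06 (175), FM07 (250), FM08 (81).
Sum: 280 + 210 + 270 + 175 + 250 + 81 = 1266.

1266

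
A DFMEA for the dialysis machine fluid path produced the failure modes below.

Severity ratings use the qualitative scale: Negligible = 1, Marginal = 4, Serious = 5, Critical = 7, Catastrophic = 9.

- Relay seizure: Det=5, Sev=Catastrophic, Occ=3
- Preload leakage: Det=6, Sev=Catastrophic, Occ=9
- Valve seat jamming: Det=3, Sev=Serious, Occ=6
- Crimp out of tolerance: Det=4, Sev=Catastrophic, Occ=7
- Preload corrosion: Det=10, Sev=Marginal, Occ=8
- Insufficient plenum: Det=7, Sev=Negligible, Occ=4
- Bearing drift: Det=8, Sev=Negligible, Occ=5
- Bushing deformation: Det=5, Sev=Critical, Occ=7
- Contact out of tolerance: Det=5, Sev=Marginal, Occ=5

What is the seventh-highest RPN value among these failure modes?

90

RPN = Severity × Occurrence × Detection:
  Relay seizure: 9 × 3 × 5 = 135
  Preload leakage: 9 × 9 × 6 = 486
  Valve seat jamming: 5 × 6 × 3 = 90
  Crimp out of tolerance: 9 × 7 × 4 = 252
  Preload corrosion: 4 × 8 × 10 = 320
  Insufficient plenum: 1 × 4 × 7 = 28
  Bearing drift: 1 × 5 × 8 = 40
  Bushing deformation: 7 × 7 × 5 = 245
  Contact out of tolerance: 4 × 5 × 5 = 100
Sorted descending: 486, 320, 252, 245, 135, 100, 90, 40, 28.
The seventh-highest RPN is 90 (Valve seat jamming).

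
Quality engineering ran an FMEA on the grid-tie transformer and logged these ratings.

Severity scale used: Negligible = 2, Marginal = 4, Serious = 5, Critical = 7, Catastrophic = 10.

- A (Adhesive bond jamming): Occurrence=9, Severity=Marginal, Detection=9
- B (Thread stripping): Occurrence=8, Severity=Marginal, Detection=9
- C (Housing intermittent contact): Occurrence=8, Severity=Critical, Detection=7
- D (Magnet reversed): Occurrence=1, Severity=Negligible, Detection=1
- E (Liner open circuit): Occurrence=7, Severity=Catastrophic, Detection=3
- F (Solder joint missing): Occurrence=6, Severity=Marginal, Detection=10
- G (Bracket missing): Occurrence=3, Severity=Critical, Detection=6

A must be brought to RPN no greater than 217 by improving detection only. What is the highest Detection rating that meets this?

6

A: S=4, O=9, D=9 → current RPN = 324.
Fixed product = 36. Need 36 × D ≤ 217, so D ≤ 217/36 = 6.03.
Maximum integer Detection rating = 6 (gives RPN 216; D=7 would give 252 > 217).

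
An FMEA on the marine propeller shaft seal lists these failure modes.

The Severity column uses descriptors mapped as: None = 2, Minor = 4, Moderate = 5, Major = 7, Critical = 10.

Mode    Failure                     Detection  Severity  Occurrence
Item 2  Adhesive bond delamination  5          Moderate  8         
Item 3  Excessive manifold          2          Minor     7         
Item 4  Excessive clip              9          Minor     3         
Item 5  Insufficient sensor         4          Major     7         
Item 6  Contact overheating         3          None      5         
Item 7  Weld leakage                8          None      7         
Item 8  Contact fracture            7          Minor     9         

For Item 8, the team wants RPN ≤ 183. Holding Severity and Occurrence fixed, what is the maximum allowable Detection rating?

Item 8: S=4, O=9, D=7 → current RPN = 252.
Fixed product = 36. Need 36 × D ≤ 183, so D ≤ 183/36 = 5.08.
Maximum integer Detection rating = 5 (gives RPN 180; D=6 would give 216 > 183).

5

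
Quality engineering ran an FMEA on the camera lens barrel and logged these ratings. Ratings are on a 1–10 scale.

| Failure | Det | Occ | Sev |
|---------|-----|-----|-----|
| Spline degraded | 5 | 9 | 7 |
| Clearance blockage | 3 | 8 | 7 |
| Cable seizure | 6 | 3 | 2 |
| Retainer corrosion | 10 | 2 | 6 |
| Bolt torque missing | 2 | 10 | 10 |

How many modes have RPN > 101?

4

RPN = Severity × Occurrence × Detection:
  Spline degraded: 7 × 9 × 5 = 315
  Clearance blockage: 7 × 8 × 3 = 168
  Cable seizure: 2 × 3 × 6 = 36
  Retainer corrosion: 6 × 2 × 10 = 120
  Bolt torque missing: 10 × 10 × 2 = 200
Modes with RPN > 101: Spline degraded (315), Clearance blockage (168), Retainer corrosion (120), Bolt torque missing (200) → 4.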